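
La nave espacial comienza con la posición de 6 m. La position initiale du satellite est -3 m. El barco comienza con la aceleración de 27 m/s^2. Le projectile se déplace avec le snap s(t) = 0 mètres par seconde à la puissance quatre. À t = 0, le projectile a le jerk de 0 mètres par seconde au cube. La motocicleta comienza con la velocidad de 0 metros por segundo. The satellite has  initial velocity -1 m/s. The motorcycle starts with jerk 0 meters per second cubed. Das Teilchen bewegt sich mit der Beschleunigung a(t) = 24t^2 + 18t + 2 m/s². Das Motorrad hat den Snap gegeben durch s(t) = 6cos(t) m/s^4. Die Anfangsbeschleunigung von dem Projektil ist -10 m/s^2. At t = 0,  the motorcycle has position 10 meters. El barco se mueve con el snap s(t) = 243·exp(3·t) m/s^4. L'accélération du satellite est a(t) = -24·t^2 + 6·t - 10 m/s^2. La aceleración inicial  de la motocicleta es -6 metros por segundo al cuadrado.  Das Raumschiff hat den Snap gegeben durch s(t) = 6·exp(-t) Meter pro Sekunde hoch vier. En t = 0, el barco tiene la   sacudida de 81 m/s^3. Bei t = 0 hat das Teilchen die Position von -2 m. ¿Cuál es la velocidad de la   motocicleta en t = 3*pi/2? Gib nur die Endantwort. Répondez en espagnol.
La velocidad en t = 3*pi/2 es v = 6.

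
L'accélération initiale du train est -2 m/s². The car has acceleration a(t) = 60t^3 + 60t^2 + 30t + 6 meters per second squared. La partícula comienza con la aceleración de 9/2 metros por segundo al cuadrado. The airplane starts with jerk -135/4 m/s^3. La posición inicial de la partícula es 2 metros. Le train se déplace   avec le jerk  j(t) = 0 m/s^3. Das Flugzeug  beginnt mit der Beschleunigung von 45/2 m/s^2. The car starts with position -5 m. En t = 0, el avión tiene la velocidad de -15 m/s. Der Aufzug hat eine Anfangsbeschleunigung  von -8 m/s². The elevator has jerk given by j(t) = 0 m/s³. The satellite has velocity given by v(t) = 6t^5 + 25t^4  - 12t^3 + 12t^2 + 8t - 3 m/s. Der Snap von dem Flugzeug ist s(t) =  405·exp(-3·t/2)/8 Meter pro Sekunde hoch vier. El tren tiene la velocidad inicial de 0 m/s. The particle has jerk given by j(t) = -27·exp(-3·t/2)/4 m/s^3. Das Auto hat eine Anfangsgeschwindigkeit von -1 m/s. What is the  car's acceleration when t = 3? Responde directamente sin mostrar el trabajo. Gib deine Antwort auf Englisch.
The answer is 2256.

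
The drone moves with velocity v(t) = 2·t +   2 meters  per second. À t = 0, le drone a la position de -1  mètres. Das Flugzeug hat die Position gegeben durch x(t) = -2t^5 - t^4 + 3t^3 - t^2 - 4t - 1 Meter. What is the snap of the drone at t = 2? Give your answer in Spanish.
Debemos derivar nuestra ecuación de la velocidad v(t) = 2·t + 2 3 veces. Tomando d/dt de v(t), encontramos a(t) = 2. La derivada de la aceleración da la sacudida: j(t) = 0. Derivando la sacudida, obtenemos el snap: s(t) = 0. Usando s(t) = 0 y sustituyendo t = 2, encontramos s = 0.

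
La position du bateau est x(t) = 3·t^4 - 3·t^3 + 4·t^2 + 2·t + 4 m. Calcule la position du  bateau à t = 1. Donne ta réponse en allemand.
Wir haben die Position x(t) = 3·t^4 - 3·t^3 + 4·t^2 + 2·t + 4. Durch Einsetzen von t = 1: x(1) = 10.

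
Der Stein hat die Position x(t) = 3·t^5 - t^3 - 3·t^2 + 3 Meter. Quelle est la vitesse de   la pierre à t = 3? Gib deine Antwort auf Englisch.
We must differentiate our position equation x(t) = 3·t^5 - t^3 - 3·t^2 + 3 1 time. Taking d/dt of x(t), we find v(t) = 15·t^4 - 3·t^2 - 6·t. Using v(t) = 15·t^4 - 3·t^2 - 6·t and substituting t = 3, we find v = 1170.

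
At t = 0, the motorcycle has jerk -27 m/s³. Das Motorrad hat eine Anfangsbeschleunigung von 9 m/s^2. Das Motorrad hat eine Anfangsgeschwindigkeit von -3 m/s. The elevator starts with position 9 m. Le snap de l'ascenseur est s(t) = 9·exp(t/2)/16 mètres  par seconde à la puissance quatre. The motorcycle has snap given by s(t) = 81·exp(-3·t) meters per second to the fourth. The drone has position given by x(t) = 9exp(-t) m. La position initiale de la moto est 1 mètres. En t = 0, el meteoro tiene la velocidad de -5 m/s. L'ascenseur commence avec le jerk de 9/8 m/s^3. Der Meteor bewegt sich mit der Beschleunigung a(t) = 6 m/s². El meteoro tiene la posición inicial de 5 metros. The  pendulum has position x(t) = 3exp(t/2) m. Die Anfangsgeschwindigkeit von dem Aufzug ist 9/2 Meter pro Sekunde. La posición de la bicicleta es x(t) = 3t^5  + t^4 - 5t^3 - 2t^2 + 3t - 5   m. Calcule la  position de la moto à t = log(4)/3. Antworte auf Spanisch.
Partiendo del snap s(t) = 81·exp(-3·t), tomamos 4 antiderivadas. La integral del snap es la sacudida. Usando j(0) = -27, obtenemos j(t) = -27·exp(-3·t). Integrando la sacudida y usando la condición inicial a(0) = 9, obtenemos a(t) = 9·exp(-3·t). Integrando la aceleración y usando la condición inicial v(0) = -3, obtenemos v(t) = -3·exp(-3·t). Tomando ∫v(t)dt y aplicando x(0) = 1, encontramos x(t) = exp(-3·t). Usando x(t) = exp(-3·t) y sustituyendo t = log(4)/3, encontramos x = 1/4.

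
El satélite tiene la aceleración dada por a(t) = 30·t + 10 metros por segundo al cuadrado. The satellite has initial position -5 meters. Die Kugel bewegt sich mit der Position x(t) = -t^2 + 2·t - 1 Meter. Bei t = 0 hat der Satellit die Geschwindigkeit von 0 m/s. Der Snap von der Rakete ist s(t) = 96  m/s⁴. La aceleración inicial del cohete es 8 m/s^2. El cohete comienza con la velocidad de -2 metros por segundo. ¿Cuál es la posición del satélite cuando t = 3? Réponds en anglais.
We must find the antiderivative of our acceleration equation a(t) = 30·t + 10 2 times. The antiderivative of acceleration, with v(0) = 0, gives velocity: v(t) = 5·t·(3·t + 2). Finding the antiderivative of v(t) and using x(0) = -5: x(t) = 5·t^3 + 5·t^2 - 5. We have position x(t) = 5·t^3 + 5·t^2 - 5. Substituting t = 3: x(3) = 175.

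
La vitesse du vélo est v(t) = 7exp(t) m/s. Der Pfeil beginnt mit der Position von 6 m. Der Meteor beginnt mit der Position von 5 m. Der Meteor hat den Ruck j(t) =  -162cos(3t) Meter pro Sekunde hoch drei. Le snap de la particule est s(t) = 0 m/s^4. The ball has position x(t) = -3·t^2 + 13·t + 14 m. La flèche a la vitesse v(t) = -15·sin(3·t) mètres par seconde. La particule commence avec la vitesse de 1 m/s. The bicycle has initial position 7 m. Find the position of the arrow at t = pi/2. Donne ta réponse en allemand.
Um dies zu lösen, müssen wir 1 Stammfunktion unserer Gleichung für die Geschwindigkeit v(t) = -15·sin(3·t) finden. Mit ∫v(t)dt und Anwendung von x(0) = 6, finden wir x(t) = 5·cos(3·t) + 1. Wir haben die Position x(t) = 5·cos(3·t) + 1. Durch Einsetzen von t = pi/2: x(pi/2) = 1.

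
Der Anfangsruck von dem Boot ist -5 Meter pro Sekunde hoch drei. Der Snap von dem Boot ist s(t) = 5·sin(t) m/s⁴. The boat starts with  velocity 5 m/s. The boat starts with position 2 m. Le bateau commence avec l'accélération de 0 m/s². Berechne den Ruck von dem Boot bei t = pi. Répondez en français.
Pour résoudre ceci, nous devons prendre 1 intégrale de notre équation du snap s(t) = 5·sin(t). L'intégrale du snap est le jerk. En utilisant j(0) = -5, nous obtenons j(t) = -5·cos(t). Nous avons le jerk j(t) = -5·cos(t). En substituant t = pi: j(pi) = 5.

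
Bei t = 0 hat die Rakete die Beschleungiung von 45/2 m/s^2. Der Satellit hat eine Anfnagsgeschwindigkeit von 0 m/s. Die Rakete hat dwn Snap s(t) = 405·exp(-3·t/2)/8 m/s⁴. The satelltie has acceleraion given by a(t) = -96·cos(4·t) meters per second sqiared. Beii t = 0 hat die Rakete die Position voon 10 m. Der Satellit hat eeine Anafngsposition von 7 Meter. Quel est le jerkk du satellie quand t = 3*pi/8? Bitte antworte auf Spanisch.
Para resolver esto, necesitamos tomar 1 derivada de nuestra ecuación de la aceleración a(t) = -96·cos(4·t). Derivando la aceleración, obtenemos la sacudida: j(t) = 384·sin(4·t). Tenemos la sacudida j(t) = 384·sin(4·t). Sustituyendo t = 3*pi/8: j(3*pi/8) = -384.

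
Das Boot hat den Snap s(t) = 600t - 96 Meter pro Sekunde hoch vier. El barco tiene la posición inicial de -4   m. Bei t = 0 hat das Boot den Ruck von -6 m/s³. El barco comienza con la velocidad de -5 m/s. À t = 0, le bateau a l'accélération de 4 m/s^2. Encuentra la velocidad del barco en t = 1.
Partiendo del snap s(t) = 600·t - 96, tomamos 3 integrales. La integral del snap, con j(0) = -6, da la sacudida: j(t) = 300·t^2 - 96·t - 6. Integrando la sacudida y usando la condición inicial a(0) = 4, obtenemos a(t) = 100·t^3 - 48·t^2 - 6·t + 4. Integrando la aceleración y usando la condición inicial v(0) = -5, obtenemos v(t) = 25·t^4 - 16·t^3 - 3·t^2 + 4·t - 5. Usando v(t) = 25·t^4 - 16·t^3 - 3·t^2 + 4·t - 5 y sustituyendo t = 1, encontramos v = 5.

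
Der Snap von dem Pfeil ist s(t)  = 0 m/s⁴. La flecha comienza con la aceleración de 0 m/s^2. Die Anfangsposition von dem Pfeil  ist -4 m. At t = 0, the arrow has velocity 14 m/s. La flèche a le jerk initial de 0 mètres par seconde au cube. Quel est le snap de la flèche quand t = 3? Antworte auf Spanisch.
Usando s(t) = 0 y sustituyendo t = 3, encontramos s = 0.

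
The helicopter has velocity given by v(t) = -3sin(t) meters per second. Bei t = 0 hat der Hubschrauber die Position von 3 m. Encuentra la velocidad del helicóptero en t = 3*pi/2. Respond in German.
Mit v(t) = -3·sin(t) und Einsetzen von t = 3*pi/2, finden wir v = 3.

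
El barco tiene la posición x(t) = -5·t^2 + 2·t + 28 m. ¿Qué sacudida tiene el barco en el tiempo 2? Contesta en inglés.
To solve this, we need to take 3 derivatives of our position equation x(t) = -5·t^2 + 2·t + 28. Taking d/dt of x(t), we find v(t) = 2 - 10·t. The derivative of velocity gives acceleration: a(t) = -10. Taking d/dt of a(t), we find j(t) = 0. Using j(t) = 0 and substituting t = 2, we find j = 0.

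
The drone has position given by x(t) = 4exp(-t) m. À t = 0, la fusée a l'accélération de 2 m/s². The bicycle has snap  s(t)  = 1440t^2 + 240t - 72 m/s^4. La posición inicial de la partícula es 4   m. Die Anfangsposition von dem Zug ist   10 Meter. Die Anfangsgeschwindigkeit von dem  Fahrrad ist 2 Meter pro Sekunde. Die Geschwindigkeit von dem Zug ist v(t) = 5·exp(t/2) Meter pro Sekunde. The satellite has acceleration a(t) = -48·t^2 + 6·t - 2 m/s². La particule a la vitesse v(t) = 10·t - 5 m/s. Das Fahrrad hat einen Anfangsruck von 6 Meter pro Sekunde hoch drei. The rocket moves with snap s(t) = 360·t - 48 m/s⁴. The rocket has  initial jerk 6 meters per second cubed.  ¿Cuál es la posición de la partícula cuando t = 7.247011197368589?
Debemos encontrar la antiderivada de nuestra ecuación de la velocidad v(t) = 10·t - 5 1 vez. Integrando la velocidad y usando la condición inicial x(0) = 4, obtenemos x(t) = 5·t^2 - 5·t + 4. De la ecuación de la posición x(t) = 5·t^2 - 5·t + 4, sustituimos t = 7.247011197368589 para obtener x = 230.360800487086.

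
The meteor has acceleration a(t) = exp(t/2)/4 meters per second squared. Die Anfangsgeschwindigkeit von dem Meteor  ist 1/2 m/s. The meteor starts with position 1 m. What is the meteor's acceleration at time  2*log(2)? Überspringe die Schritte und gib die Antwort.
a(2*log(2)) = 1/2.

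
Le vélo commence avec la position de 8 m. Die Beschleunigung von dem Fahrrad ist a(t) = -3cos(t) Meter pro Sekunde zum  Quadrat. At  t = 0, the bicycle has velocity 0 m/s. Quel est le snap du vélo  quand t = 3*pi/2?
Nous devons dériver notre équation de l'accélération a(t) = -3·cos(t) 2 fois. La dérivée de l'accélération donne le jerk: j(t) = 3·sin(t). En prenant d/dt de j(t), nous trouvons s(t) = 3·cos(t). En utilisant s(t) = 3·cos(t) et en substituant t = 3*pi/2, nous trouvons s = 0.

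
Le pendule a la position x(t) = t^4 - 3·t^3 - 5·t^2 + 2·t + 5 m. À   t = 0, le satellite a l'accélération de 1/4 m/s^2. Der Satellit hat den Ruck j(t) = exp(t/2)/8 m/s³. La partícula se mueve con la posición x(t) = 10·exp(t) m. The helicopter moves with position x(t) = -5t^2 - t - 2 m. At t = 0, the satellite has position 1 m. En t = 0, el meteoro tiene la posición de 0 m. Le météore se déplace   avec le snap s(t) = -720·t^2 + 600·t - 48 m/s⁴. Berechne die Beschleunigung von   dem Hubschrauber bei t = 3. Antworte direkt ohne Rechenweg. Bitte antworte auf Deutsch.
a(3) = -10.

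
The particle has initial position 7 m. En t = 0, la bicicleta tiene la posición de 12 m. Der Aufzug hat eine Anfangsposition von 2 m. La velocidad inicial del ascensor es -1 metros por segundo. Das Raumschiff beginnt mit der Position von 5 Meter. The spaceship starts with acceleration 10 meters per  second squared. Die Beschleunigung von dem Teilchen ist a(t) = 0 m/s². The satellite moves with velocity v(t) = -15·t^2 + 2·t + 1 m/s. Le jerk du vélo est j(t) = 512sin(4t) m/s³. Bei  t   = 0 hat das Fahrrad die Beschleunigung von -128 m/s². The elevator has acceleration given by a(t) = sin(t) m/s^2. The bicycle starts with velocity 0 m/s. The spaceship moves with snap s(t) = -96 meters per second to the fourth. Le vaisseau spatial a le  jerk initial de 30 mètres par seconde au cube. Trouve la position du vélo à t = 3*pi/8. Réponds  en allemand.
Um dies zu lösen, müssen wir 3 Stammfunktionen unserer Gleichung für den Ruck j(t) = 512·sin(4·t) finden. Die Stammfunktion von dem Ruck, mit a(0) = -128, ergibt die Beschleunigung: a(t) = -128·cos(4·t). Mit ∫a(t)dt und Anwendung von v(0) = 0, finden wir v(t) = -32·sin(4·t). Mit ∫v(t)dt und Anwendung von x(0) = 12, finden wir x(t) = 8·cos(4·t) + 4. Mit x(t) = 8·cos(4·t) + 4 und Einsetzen von t = 3*pi/8, finden wir x = 4.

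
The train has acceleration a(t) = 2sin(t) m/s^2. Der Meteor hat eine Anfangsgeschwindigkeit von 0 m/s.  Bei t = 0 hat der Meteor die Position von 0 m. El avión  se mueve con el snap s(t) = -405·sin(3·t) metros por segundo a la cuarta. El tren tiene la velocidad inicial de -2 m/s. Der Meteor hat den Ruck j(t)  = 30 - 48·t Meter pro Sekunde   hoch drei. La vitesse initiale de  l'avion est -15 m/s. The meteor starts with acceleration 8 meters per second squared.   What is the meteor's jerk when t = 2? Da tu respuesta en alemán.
Aus der Gleichung für den Ruck j(t) = 30 - 48·t, setzen wir t = 2 ein und erhalten j = -66.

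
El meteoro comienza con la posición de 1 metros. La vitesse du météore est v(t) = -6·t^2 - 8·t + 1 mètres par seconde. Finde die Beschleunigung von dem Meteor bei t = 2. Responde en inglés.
Starting from velocity v(t) = -6·t^2 - 8·t + 1, we take 1 derivative. The derivative of velocity gives acceleration: a(t) = -12·t - 8. Using a(t) = -12·t - 8 and substituting t = 2, we find a = -32.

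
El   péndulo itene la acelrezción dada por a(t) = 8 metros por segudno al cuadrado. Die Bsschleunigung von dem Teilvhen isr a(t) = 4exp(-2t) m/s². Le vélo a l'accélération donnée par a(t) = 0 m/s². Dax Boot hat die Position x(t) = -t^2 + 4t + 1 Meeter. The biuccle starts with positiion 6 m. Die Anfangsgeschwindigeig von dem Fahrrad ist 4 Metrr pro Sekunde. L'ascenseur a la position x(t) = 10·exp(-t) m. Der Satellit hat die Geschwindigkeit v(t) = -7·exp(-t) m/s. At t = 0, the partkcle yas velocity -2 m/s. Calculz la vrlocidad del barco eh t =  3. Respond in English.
We must differentiate our position equation x(t) = -t^2 + 4·t + 1 1 time. Taking d/dt of x(t), we find v(t) = 4 - 2·t. From the given velocity equation v(t) = 4 - 2·t, we substitute t = 3 to get v = -2.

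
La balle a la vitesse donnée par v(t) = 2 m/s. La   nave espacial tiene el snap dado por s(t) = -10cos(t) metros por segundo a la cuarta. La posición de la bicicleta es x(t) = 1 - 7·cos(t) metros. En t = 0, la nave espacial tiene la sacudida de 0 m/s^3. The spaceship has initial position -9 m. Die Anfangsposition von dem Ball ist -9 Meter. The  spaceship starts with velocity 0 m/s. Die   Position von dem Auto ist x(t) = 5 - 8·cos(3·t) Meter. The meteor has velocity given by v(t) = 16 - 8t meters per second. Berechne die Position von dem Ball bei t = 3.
Um dies zu lösen, müssen wir 1 Stammfunktion unserer Gleichung für die Geschwindigkeit v(t) = 2 finden. Durch Integration von der Geschwindigkeit und Verwendung der Anfangsbedingung x(0) = -9, erhalten wir x(t) = 2·t - 9. Mit x(t) = 2·t - 9 und Einsetzen von t = 3, finden wir x = -3.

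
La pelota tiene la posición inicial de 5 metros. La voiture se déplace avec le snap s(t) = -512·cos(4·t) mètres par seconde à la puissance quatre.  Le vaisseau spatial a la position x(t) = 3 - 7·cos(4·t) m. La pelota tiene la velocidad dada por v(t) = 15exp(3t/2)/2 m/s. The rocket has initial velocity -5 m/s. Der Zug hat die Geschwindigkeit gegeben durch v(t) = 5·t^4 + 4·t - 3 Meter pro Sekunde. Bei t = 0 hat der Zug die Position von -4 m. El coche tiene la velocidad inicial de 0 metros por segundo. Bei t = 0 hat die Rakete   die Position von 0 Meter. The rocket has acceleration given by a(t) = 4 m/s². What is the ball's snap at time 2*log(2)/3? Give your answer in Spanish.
Partiendo de la velocidad v(t) = 15·exp(3·t/2)/2, tomamos 3 derivadas. Derivando la velocidad, obtenemos la aceleración: a(t) = 45·exp(3·t/2)/4. Derivando la aceleración, obtenemos la sacudida: j(t) = 135·exp(3·t/2)/8. La derivada de la sacudida da el snap: s(t) = 405·exp(3·t/2)/16. Tenemos el snap s(t) = 405·exp(3·t/2)/16. Sustituyendo t = 2*log(2)/3: s(2*log(2)/3) = 405/8.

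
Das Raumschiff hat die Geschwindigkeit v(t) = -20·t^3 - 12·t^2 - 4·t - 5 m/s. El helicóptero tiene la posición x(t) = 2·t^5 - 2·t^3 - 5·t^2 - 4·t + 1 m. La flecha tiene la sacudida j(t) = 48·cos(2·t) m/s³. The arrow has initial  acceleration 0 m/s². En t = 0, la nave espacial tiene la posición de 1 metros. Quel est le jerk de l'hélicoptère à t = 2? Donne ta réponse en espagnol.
Debemos derivar nuestra ecuación de la posición x(t) = 2·t^5 - 2·t^3 - 5·t^2 - 4·t + 1 3 veces. Tomando d/dt de x(t), encontramos v(t) = 10·t^4 - 6·t^2 - 10·t - 4. Tomando d/dt de v(t), encontramos a(t) = 40·t^3 - 12·t - 10. La derivada de la aceleración da la sacudida: j(t) = 120·t^2 - 12. Usando j(t) = 120·t^2 - 12 y sustituyendo t = 2, encontramos j = 468.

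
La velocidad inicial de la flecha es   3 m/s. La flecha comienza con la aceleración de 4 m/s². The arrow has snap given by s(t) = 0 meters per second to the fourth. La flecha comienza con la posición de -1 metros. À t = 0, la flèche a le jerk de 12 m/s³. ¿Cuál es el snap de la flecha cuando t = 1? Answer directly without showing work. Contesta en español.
s(1) = 0.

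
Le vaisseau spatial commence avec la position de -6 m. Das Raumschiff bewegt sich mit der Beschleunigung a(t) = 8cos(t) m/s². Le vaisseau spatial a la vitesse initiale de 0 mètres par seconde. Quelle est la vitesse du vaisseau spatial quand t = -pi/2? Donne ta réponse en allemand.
Wir müssen das Integral unserer Gleichung für die Beschleunigung a(t) = 8·cos(t) 1-mal finden. Das Integral von der Beschleunigung, mit v(0) = 0, ergibt die Geschwindigkeit: v(t) = 8·sin(t). Aus der Gleichung für die Geschwindigkeit v(t) = 8·sin(t), setzen wir t = -pi/2 ein und erhalten v = -8.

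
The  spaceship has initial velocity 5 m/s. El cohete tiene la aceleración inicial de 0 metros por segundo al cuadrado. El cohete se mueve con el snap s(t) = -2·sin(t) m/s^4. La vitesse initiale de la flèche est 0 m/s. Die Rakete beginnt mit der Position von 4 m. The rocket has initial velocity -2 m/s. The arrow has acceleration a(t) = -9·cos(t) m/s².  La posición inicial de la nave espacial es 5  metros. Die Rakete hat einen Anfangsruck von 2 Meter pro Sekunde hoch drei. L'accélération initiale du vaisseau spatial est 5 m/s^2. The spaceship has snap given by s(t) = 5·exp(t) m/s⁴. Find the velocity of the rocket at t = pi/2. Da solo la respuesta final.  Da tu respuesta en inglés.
At t = pi/2, v = 0.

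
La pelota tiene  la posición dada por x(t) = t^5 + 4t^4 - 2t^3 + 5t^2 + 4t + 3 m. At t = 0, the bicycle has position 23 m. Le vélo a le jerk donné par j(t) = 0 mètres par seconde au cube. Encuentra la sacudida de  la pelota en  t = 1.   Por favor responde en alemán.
Ausgehend von der Position x(t) = t^5 + 4·t^4 - 2·t^3 + 5·t^2 + 4·t + 3, nehmen wir 3 Ableitungen. Durch Ableiten von der Position erhalten wir die Geschwindigkeit: v(t) = 5·t^4 + 16·t^3 - 6·t^2 + 10·t + 4. Durch Ableiten von der Geschwindigkeit erhalten wir die Beschleunigung: a(t) = 20·t^3 + 48·t^2 - 12·t + 10. Mit d/dt von a(t) finden wir j(t) = 60·t^2 + 96·t - 12. Mit j(t) = 60·t^2 + 96·t - 12 und Einsetzen von t = 1, finden wir j = 144.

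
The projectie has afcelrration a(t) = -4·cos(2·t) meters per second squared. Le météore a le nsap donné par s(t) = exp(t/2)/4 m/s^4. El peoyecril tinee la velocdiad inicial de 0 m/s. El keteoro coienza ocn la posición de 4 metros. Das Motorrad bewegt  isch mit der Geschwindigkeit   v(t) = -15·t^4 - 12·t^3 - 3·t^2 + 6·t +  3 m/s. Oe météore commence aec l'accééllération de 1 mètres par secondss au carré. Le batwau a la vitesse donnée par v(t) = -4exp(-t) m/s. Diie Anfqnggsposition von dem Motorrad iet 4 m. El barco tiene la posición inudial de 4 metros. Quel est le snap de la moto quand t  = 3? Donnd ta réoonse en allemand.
Ausgehend von der Geschwindigkeit v(t) = -15·t^4 - 12·t^3 - 3·t^2 + 6·t + 3, nehmen wir 3 Ableitungen. Durch Ableiten von der Geschwindigkeit erhalten wir die Beschleunigung: a(t) = -60·t^3 - 36·t^2 - 6·t + 6. Mit d/dt von a(t) finden wir j(t) = -180·t^2 - 72·t - 6. Durch Ableiten von dem Ruck erhalten wir den Snap: s(t) = -360·t - 72. Wir haben den Snap s(t) = -360·t - 72. Durch Einsetzen von t = 3: s(3) = -1152.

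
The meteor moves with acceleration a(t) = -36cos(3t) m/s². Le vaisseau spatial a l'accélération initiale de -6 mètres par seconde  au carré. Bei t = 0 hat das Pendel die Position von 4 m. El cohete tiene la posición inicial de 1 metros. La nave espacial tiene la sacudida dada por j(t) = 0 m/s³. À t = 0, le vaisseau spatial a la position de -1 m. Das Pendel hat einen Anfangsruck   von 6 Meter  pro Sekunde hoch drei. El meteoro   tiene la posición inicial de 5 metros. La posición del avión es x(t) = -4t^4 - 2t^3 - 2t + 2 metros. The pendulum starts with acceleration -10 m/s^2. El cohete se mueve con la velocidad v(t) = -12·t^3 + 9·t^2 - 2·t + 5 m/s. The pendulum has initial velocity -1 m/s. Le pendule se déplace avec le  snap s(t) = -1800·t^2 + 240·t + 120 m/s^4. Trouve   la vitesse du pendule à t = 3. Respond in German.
Ausgehend von dem Snap s(t) = -1800·t^2 + 240·t + 120, nehmen wir 3 Stammfunktionen. Die Stammfunktion von dem Snap, mit j(0) = 6, ergibt den Ruck: j(t) = -600·t^3 + 120·t^2 + 120·t + 6. Durch Integration von dem Ruck und Verwendung der Anfangsbedingung a(0) = -10, erhalten wir a(t) = -150·t^4 + 40·t^3 + 60·t^2 + 6·t - 10. Durch Integration von der Beschleunigung und Verwendung der Anfangsbedingung v(0) = -1, erhalten wir v(t) = -30·t^5 + 10·t^4 + 20·t^3 + 3·t^2 - 10·t - 1. Wir haben die Geschwindigkeit v(t) = -30·t^5 + 10·t^4 + 20·t^3 + 3·t^2 - 10·t - 1. Durch Einsetzen von t = 3: v(3) = -5944.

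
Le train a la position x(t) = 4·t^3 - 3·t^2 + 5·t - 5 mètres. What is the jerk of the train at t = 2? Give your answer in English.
To solve this, we need to take 3 derivatives of our position equation x(t) = 4·t^3 - 3·t^2 + 5·t - 5. Differentiating position, we get velocity: v(t) = 12·t^2 - 6·t + 5. Taking d/dt of v(t), we find a(t) = 24·t - 6. Differentiating acceleration, we get jerk: j(t) = 24. Using j(t) = 24 and substituting t = 2, we find j = 24.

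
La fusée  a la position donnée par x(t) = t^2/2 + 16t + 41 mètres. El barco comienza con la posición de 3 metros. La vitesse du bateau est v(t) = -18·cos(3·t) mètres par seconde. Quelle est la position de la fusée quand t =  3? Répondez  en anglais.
We have position x(t) = t^2/2 + 16·t + 41. Substituting t = 3: x(3) = 187/2.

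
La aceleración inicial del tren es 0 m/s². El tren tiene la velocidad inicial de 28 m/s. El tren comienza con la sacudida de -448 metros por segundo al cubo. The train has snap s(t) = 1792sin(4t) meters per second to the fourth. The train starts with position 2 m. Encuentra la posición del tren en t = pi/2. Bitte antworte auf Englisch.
To find the answer, we compute 4 antiderivatives of s(t) = 1792·sin(4·t). Integrating snap and using the initial condition j(0) = -448, we get j(t) = -448·cos(4·t). Integrating jerk and using the initial condition a(0) = 0, we get a(t) = -112·sin(4·t). Integrating acceleration and using the initial condition v(0) = 28, we get v(t) = 28·cos(4·t). Taking ∫v(t)dt and applying x(0) = 2, we find x(t) = 7·sin(4·t) + 2. Using x(t) = 7·sin(4·t) + 2 and substituting t = pi/2, we find x = 2.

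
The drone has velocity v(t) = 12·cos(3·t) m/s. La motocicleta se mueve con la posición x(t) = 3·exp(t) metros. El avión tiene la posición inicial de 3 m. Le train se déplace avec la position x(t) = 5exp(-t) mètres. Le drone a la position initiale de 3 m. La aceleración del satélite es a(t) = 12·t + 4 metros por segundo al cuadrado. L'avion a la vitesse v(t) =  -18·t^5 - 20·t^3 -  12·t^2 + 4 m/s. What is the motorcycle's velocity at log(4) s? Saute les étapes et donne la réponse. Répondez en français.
La vitesse à t = log(4) est v = 12.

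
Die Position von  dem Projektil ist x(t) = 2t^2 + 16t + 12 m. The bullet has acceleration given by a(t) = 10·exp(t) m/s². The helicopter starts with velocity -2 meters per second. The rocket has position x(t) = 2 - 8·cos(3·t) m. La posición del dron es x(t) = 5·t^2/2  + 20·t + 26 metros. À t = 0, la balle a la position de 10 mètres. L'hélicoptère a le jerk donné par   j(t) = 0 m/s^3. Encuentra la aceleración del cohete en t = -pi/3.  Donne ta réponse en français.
Nous devons dériver notre équation de la position x(t) = 2 - 8·cos(3·t) 2 fois. En dérivant la position, nous obtenons la vitesse: v(t) = 24·sin(3·t). En dérivant la vitesse, nous obtenons l'accélération: a(t) = 72·cos(3·t). En utilisant a(t) = 72·cos(3·t) et en substituant t = -pi/3, nous trouvons a = -72.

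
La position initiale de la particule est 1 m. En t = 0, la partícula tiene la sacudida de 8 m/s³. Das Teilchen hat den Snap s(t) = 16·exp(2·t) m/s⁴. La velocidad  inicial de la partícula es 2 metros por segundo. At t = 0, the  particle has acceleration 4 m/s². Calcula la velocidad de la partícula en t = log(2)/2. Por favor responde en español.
Partiendo del snap s(t) = 16·exp(2·t), tomamos 3 antiderivadas. La integral del snap es la sacudida. Usando j(0) = 8, obtenemos j(t) = 8·exp(2·t). La antiderivada de la sacudida, con a(0) = 4, da la aceleración: a(t) = 4·exp(2·t). Tomando ∫a(t)dt y aplicando v(0) = 2, encontramos v(t) = 2·exp(2·t). De la ecuación de la velocidad v(t) = 2·exp(2·t), sustituimos t = log(2)/2 para obtener v = 4.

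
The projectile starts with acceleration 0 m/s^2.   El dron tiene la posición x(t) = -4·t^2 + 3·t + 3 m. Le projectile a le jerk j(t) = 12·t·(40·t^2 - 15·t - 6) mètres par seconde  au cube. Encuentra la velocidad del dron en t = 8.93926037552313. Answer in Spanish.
Partiendo de la posición x(t) = -4·t^2 + 3·t + 3, tomamos 1 derivada. Derivando la posición, obtenemos la velocidad: v(t) = 3 - 8·t. Tenemos la velocidad v(t) = 3 - 8·t. Sustituyendo t = 8.93926037552313: v(8.93926037552313) = -68.5140830041850.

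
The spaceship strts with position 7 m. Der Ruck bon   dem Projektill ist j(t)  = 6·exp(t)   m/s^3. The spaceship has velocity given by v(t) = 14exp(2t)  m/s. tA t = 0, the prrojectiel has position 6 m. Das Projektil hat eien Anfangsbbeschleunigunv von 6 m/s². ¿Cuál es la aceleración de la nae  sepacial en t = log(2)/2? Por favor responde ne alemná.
Wir müssen unsere Gleichung für die Geschwindigkeit v(t) = 14·exp(2·t) 1-mal ableiten. Die Ableitung von der Geschwindigkeit ergibt die Beschleunigung: a(t) = 28·exp(2·t). Aus der Gleichung für die Beschleunigung a(t) = 28·exp(2·t), setzen wir t = log(2)/2 ein und erhalten a = 56.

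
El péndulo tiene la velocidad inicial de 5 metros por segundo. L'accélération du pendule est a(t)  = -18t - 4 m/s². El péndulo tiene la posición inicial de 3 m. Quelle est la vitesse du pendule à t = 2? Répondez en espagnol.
Necesitamos integrar nuestra ecuación de la aceleración a(t) = -18·t - 4 1 vez. La antiderivada de la aceleración, con v(0) = 5, da la velocidad: v(t) = -9·t^2 - 4·t + 5. Usando v(t) = -9·t^2 - 4·t + 5 y sustituyendo t = 2, encontramos v = -39.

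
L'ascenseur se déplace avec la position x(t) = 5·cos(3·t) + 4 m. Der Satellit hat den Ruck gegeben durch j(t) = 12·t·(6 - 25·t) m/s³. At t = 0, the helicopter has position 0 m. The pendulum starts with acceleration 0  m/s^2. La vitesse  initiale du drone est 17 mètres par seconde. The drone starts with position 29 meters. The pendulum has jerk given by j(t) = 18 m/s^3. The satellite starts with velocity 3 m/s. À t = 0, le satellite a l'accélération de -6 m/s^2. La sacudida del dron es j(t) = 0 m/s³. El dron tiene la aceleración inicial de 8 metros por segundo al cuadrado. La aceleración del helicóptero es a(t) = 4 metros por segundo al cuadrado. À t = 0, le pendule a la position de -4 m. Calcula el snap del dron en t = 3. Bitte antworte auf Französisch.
Pour résoudre ceci, nous devons prendre 1 dérivée de notre équation du jerk j(t) = 0. En dérivant le jerk, nous obtenons le snap: s(t) = 0. De l'équation du snap s(t) = 0, nous substituons t = 3 pour obtenir s = 0.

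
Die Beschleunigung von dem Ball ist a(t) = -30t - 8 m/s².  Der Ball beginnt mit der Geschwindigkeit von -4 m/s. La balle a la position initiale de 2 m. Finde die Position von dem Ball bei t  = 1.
Wir müssen die Stammfunktion unserer Gleichung für die Beschleunigung a(t) = -30·t - 8 2-mal finden. Durch Integration von der Beschleunigung und Verwendung der Anfangsbedingung v(0) = -4, erhalten wir v(t) = -15·t^2 - 8·t - 4. Mit ∫v(t)dt und Anwendung von x(0) = 2, finden wir x(t) = -5·t^3 - 4·t^2 - 4·t + 2. Mit x(t) = -5·t^3 - 4·t^2 - 4·t + 2 und Einsetzen von t = 1, finden wir x = -11.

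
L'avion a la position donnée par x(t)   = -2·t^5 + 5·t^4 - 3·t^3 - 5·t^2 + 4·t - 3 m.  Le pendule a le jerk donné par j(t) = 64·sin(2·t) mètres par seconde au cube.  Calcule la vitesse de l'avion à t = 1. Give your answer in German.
Um dies zu lösen, müssen wir 1 Ableitung unserer Gleichung für die Position x(t) = -2·t^5 + 5·t^4 - 3·t^3 - 5·t^2 + 4·t - 3 nehmen. Mit d/dt von x(t) finden wir v(t) = -10·t^4 + 20·t^3 - 9·t^2 - 10·t + 4. Aus der Gleichung für die Geschwindigkeit v(t) = -10·t^4 + 20·t^3 - 9·t^2 - 10·t + 4, setzen wir t = 1 ein und erhalten v = -5.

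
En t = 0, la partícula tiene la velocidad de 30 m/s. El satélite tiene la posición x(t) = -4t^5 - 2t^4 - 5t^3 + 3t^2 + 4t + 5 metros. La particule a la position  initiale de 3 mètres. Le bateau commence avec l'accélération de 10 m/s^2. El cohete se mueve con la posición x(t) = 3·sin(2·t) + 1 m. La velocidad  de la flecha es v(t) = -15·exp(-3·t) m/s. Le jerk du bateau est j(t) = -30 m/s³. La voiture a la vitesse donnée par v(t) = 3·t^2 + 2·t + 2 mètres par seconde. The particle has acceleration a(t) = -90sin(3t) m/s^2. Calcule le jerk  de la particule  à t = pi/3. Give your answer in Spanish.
Para resolver esto, necesitamos tomar 1 derivada de nuestra ecuación de la aceleración a(t) = -90·sin(3·t). Derivando la aceleración, obtenemos la sacudida: j(t) = -270·cos(3·t). Tenemos la sacudida j(t) = -270·cos(3·t). Sustituyendo t = pi/3: j(pi/3) = 270.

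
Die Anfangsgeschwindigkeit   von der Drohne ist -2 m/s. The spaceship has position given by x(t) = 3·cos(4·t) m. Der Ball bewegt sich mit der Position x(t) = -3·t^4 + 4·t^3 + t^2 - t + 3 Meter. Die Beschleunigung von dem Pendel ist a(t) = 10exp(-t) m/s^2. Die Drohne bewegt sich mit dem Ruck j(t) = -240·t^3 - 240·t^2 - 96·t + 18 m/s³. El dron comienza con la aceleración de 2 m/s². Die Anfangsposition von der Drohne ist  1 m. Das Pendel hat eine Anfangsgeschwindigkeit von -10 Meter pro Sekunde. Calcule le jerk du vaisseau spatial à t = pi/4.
Pour résoudre ceci, nous devons prendre 3 dérivées de notre équation de la position x(t) = 3·cos(4·t). En dérivant la position, nous obtenons la vitesse: v(t) = -12·sin(4·t). En dérivant la vitesse, nous obtenons l'accélération: a(t) = -48·cos(4·t). La dérivée de l'accélération donne le jerk: j(t) = 192·sin(4·t). De l'équation du jerk j(t) = 192·sin(4·t), nous substituons t = pi/4 pour obtenir j = 0.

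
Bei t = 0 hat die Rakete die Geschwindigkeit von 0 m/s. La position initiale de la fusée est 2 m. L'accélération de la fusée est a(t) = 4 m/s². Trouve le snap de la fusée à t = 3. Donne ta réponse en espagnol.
Partiendo de la aceleración a(t) = 4, tomamos 2 derivadas. Tomando d/dt de a(t), encontramos j(t) = 0. Tomando d/dt de j(t), encontramos s(t) = 0. Tenemos el snap s(t) = 0. Sustituyendo t = 3: s(3) = 0.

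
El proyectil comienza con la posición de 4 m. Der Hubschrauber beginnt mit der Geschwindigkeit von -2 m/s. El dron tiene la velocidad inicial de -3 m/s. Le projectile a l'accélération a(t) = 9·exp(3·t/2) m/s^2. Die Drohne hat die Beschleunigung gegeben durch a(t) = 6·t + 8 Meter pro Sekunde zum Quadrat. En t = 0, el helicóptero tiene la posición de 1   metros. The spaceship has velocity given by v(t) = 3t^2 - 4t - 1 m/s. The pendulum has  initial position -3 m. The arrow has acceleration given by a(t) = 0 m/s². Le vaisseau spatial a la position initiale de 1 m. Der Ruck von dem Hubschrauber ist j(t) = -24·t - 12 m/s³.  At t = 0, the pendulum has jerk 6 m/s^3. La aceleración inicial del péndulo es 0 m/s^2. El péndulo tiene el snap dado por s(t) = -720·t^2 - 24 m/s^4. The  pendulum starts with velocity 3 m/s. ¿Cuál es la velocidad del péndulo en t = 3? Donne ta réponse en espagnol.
Partiendo del snap s(t) = -720·t^2 - 24, tomamos 3 integrales. Tomando ∫s(t)dt y aplicando j(0) = 6, encontramos j(t) = -240·t^3 - 24·t + 6. La integral de la sacudida, con a(0) = 0, da la aceleración: a(t) = 6·t·(-10·t^3 - 2·t + 1). La antiderivada de la aceleración, con v(0) = 3, da la velocidad: v(t) = -12·t^5 - 4·t^3 + 3·t^2 + 3. Usando v(t) = -12·t^5 - 4·t^3 + 3·t^2 + 3 y sustituyendo t = 3, encontramos v = -2994.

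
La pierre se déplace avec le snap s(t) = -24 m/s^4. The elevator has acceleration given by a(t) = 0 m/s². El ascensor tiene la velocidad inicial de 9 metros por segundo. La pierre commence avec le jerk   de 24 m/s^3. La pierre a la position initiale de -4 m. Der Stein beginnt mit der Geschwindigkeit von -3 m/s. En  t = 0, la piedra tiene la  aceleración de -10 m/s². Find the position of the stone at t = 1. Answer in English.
We need to integrate our snap equation s(t) = -24 4 times. Taking ∫s(t)dt and applying j(0) = 24, we find j(t) = 24 - 24·t. The antiderivative of jerk, with a(0) = -10, gives acceleration: a(t) = -12·t^2 + 24·t - 10. The antiderivative of acceleration is velocity. Using v(0) = -3, we get v(t) = -4·t^3 + 12·t^2 - 10·t - 3. The integral of velocity is position. Using x(0) = -4, we get x(t) = -t^4 + 4·t^3 - 5·t^2 - 3·t - 4. From the given position equation x(t) = -t^4 + 4·t^3 - 5·t^2 - 3·t - 4, we substitute t = 1 to get x = -9.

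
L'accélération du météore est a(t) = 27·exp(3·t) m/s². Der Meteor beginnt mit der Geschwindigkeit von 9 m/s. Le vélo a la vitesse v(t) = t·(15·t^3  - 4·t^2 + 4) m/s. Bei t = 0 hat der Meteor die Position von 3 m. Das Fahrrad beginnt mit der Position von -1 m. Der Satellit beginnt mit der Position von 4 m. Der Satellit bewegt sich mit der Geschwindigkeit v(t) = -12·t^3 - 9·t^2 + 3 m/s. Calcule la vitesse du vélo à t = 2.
En utilisant v(t) = t·(15·t^3 - 4·t^2 + 4) et en substituant t = 2, nous trouvons v = 216.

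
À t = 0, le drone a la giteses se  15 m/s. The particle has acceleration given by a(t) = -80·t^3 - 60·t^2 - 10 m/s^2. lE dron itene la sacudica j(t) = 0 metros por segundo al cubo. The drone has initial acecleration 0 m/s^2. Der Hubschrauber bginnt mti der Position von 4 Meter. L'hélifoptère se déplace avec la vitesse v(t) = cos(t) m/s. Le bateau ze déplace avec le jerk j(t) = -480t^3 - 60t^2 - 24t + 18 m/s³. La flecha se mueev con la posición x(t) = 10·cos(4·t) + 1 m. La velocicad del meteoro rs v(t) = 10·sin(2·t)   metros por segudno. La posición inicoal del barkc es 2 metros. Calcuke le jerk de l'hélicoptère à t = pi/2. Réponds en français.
Pour résoudre ceci, nous devons prendre 2 dérivées de notre équation de la vitesse v(t) = cos(t). La dérivée de la vitesse donne l'accélération: a(t) = -sin(t). En prenant d/dt de a(t), nous trouvons j(t) = -cos(t). De l'équation du jerk j(t) = -cos(t), nous substituons t = pi/2 pour obtenir j = 0.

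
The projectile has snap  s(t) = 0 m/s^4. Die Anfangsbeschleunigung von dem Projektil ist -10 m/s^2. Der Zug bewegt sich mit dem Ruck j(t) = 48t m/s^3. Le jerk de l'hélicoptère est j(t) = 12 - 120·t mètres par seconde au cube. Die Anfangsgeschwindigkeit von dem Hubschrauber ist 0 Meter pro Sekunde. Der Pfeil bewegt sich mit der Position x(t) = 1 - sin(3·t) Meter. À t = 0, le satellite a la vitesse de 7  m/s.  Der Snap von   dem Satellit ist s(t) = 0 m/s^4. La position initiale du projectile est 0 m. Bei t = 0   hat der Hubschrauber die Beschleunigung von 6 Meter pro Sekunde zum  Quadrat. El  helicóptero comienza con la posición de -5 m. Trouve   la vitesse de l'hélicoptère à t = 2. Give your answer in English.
To solve this, we need to take 2 integrals of our jerk equation j(t) = 12 - 120·t. The antiderivative of jerk is acceleration. Using a(0) = 6, we get a(t) = -60·t^2 + 12·t + 6. Integrating acceleration and using the initial condition v(0) = 0, we get v(t) = 2·t·(-10·t^2 + 3·t + 3). From the given velocity equation v(t) = 2·t·(-10·t^2 + 3·t + 3), we substitute t = 2 to get v = -124.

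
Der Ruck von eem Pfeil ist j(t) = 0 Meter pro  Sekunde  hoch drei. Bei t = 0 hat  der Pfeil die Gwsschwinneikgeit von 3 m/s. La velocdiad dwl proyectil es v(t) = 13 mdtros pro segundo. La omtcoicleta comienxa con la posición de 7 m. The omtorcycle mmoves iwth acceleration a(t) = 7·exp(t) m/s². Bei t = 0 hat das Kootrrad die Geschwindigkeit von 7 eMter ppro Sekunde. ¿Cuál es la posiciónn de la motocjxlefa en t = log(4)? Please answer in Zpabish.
Necesitamos integrar nuestra ecuación de la aceleración a(t) = 7·exp(t) 2 veces. La integral de la aceleración es la velocidad. Usando v(0) = 7, obtenemos v(t) = 7·exp(t). La integral de la velocidad, con x(0) = 7, da la posición: x(t) = 7·exp(t). Tenemos la posición x(t) = 7·exp(t). Sustituyendo t = log(4): x(log(4)) = 28.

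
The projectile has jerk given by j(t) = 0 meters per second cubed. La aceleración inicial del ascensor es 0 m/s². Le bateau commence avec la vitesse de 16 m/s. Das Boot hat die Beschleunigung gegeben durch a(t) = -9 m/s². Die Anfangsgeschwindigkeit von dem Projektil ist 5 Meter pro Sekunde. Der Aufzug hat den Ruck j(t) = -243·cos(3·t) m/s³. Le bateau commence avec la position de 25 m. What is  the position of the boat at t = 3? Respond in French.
Nous devons trouver la primitive de notre équation de l'accélération a(t) = -9 2 fois. La primitive de l'accélération est la vitesse. En utilisant v(0) = 16, nous obtenons v(t) = 16 - 9·t. L'intégrale de la vitesse est la position. En utilisant x(0) = 25, nous obtenons x(t) = -9·t^2/2 + 16·t + 25. En utilisant x(t) = -9·t^2/2 + 16·t + 25 et en substituant t = 3, nous trouvons x = 65/2.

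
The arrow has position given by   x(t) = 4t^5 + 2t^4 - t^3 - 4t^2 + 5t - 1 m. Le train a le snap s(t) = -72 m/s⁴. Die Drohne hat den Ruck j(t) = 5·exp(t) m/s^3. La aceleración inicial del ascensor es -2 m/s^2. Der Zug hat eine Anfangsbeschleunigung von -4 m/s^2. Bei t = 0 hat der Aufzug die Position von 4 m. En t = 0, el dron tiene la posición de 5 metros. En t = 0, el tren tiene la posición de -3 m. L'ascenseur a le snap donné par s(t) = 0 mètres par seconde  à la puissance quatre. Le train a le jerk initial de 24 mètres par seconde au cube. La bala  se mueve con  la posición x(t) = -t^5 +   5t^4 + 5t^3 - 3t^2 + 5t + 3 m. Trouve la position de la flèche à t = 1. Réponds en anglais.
From the given position equation x(t) = 4·t^5 + 2·t^4 - t^3 - 4·t^2 + 5·t - 1, we substitute t = 1 to get x = 5.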